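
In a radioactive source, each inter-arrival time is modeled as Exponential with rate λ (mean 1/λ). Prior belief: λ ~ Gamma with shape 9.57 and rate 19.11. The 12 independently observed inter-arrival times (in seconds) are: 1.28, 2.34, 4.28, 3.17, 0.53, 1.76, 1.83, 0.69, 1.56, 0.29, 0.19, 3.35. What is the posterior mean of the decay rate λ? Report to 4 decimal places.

0.5342

With a Gamma(shape α, rate β) prior on the exponential rate λ, the posterior after n observations with total T = Σxᵢ is Gamma(α+n, β+T).
Sum of observations T = 21.27 seconds; n = 12.
Posterior: Gamma(9.57+12, 19.11+21.27) = Gamma(21.57, 40.38).
Posterior mean of λ = α/β = 21.57/40.38 = 0.5342.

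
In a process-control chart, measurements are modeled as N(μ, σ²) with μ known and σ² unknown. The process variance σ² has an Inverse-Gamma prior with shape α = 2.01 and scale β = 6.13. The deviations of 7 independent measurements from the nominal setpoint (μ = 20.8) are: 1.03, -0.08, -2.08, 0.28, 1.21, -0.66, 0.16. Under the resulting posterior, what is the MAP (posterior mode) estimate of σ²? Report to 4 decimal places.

1.5098

With known mean μ and an Inverse-Gamma(α, β) prior on σ², the Normal likelihood is conjugate: posterior is Inv-Gamma(α + n/2, β + Σ(xᵢ−μ)²/2).
Σ(xᵢ−μ)² = (1.03)² + (-0.08)² + (-2.08)² + (0.28)² + (1.21)² + (-0.66)² + (0.16)² = 7.3974.
Posterior: Inv-Gamma(2.01 + 7/2, 6.13 + 7.3974/2) = Inv-Gamma(5.51, 9.82870).
Mode = β/(α+1) = 9.82870/6.51 = 1.5098.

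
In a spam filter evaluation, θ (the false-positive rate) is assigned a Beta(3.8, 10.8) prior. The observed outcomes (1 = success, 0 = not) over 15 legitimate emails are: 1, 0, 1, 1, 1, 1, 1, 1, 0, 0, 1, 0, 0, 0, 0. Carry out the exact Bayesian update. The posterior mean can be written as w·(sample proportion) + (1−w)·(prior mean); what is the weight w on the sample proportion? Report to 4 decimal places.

0.5068

The Beta prior is conjugate to a Binomial/Bernoulli likelihood; the update adds successes to α and failures to β.
Posterior mean = (α₀+k)/(α₀+β₀+n) = [n/(α₀+β₀+n)]·(k/n) + [(α₀+β₀)/(α₀+β₀+n)]·α₀/(α₀+β₀), so only n and the prior enter the weight.
The weight on the data is w = n/(α₀+β₀+n) = 15/(3.8+10.8+15) = 15/29.6 = 0.5068.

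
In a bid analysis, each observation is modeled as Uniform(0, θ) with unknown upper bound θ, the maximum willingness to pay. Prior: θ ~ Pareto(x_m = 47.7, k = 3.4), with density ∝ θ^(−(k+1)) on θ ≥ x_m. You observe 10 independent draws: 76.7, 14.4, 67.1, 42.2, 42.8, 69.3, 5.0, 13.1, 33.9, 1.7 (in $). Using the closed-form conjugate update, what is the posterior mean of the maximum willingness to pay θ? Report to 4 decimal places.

82.8855

A Pareto(scale x_m, shape k) prior on the upper bound θ of Uniform(0, θ) is conjugate: posterior is Pareto(max(x_m, max xᵢ), k + n).
Sample maximum = 76.7; prior scale x_m = 47.7 → posterior scale = max = 76.7.
Posterior shape = 3.4 + 10 = 13.4.
E[θ|data] = k·x_m/(k−1) = 13.4·76.7/12.4 = 82.8855.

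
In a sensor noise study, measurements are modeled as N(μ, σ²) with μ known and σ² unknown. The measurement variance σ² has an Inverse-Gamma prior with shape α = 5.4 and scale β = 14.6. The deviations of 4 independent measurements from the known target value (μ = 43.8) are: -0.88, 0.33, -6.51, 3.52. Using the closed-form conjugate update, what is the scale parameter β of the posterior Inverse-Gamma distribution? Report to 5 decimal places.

With known mean μ and an Inverse-Gamma(α, β) prior on σ², the Normal likelihood is conjugate: posterior is Inv-Gamma(α + n/2, β + Σ(xᵢ−μ)²/2).
Σ(xᵢ−μ)² = (-0.88)² + (0.33)² + (-6.51)² + (3.52)² = 55.6538.
Posterior: Inv-Gamma(5.4 + 4/2, 14.6 + 55.6538/2) = Inv-Gamma(7.40, 42.42690).
Posterior β = 42.42690.

42.42690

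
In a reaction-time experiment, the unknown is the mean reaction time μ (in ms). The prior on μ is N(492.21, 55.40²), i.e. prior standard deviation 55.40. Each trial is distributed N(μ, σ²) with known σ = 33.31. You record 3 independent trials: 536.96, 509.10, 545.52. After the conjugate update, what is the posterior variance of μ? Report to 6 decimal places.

330.075922

For Normal data with known variance σ², a Normal(μ₀, σ₀²) prior on μ is conjugate. Posterior precision = 1/σ₀² + n/σ²; posterior mean is the precision-weighted average of μ₀ and x̄.
σ₀² = 55.40² = 3069.16, σ² = 33.31² = 1109.5561; σ² + n·σ₀² = 1109.5561 + 3·3069.16 = 10317.0361.
Posterior precision = 1/σ₀² + n/σ² = 1/3069.16 + 3/1109.5561 = (σ² + n·σ₀²)/(σ₀²σ²) = 10317.0361/(3069.16·1109.5561); posterior variance σₙ² = σ₀²σ²/(σ² + n·σ₀²) = 3069.16·1109.5561/10317.0361 = 330.075922.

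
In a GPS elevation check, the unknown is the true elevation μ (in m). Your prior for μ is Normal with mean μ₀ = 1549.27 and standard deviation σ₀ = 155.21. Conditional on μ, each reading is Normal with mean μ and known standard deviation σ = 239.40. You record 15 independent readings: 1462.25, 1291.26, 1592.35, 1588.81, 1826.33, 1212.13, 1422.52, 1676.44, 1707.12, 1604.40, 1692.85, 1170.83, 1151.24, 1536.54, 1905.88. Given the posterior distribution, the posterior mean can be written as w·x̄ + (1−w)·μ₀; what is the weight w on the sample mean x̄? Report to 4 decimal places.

0.8631

For Normal data with known variance σ², a Normal(μ₀, σ₀²) prior on μ is conjugate. Posterior precision = 1/σ₀² + n/σ²; posterior mean is the precision-weighted average of μ₀ and x̄.
σ₀² = 155.21² = 24090.1441, σ² = 239.40² = 57312.36. Prior precision 1/σ₀² = 1/24090.1441; data precision n/σ² = 15/57312.36.
w = (n/σ²)/(1/σ₀² + n/σ²) = n·σ₀²/(σ² + n·σ₀²) = 15·24090.1441/(57312.36 + 15·24090.1441) = 361352.1615/418664.5215 = 0.8631.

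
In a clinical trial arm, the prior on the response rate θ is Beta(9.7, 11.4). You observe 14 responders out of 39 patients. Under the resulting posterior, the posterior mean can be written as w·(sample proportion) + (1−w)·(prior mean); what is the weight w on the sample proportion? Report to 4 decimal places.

The Beta prior is conjugate to a Binomial/Bernoulli likelihood; the update adds successes to α and failures to β.
Posterior mean = (α₀+k)/(α₀+β₀+n) = [n/(α₀+β₀+n)]·(k/n) + [(α₀+β₀)/(α₀+β₀+n)]·α₀/(α₀+β₀), so only n and the prior enter the weight.
The weight on the data is w = n/(α₀+β₀+n) = 39/(9.7+11.4+39) = 39/60.1 = 0.6489.

0.6489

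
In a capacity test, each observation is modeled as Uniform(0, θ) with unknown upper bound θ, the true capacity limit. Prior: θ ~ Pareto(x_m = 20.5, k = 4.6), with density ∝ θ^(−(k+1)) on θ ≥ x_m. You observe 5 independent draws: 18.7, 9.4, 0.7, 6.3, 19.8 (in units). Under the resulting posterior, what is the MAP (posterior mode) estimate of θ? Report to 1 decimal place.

20.5

A Pareto(scale x_m, shape k) prior on the upper bound θ of Uniform(0, θ) is conjugate: posterior is Pareto(max(x_m, max xᵢ), k + n).
Sample maximum = 19.8; prior scale x_m = 20.5 → posterior scale = max = 20.5.
Posterior shape = 4.6 + 5 = 9.6.
The Pareto density is decreasing on [x_m, ∞), so the mode is x_m = 20.5.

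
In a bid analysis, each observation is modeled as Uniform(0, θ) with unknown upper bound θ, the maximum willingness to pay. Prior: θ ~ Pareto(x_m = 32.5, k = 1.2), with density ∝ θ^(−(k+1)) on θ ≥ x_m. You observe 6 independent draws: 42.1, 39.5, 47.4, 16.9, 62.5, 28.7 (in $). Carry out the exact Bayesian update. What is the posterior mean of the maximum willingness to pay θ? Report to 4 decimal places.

A Pareto(scale x_m, shape k) prior on the upper bound θ of Uniform(0, θ) is conjugate: posterior is Pareto(max(x_m, max xᵢ), k + n).
Sample maximum = 62.5; prior scale x_m = 32.5 → posterior scale = max = 62.5.
Posterior shape = 1.2 + 6 = 7.2.
E[θ|data] = k·x_m/(k−1) = 7.2·62.5/6.2 = 72.5806.

72.5806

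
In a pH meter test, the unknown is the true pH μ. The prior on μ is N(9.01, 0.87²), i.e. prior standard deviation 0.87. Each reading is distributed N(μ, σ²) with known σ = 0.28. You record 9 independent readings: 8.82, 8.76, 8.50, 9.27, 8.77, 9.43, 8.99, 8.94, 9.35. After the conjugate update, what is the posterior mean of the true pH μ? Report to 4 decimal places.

For Normal data with known variance σ², a Normal(μ₀, σ₀²) prior on μ is conjugate. Posterior precision = 1/σ₀² + n/σ²; posterior mean is the precision-weighted average of μ₀ and x̄.
Σxᵢ = 8.82 + 8.76 + 8.50 + 9.27 + 8.77 + 9.43 + 8.99 + 8.94 + 9.35 = 80.83, so n·x̄ = 80.83.
σ₀² = 0.87² = 0.7569, σ² = 0.28² = 0.0784; σ² + n·σ₀² = 0.0784 + 9·0.7569 = 6.8905.
Posterior mean = (μ₀/σ₀² + n·x̄/σ²)/(1/σ₀² + n/σ²) = (σ²·μ₀ + σ₀²·n·x̄)/(σ² + n·σ₀²) = (0.0784·9.01 + 0.7569·80.83)/6.8905 = 61.886611/6.8905 = 8.9814.

8.9814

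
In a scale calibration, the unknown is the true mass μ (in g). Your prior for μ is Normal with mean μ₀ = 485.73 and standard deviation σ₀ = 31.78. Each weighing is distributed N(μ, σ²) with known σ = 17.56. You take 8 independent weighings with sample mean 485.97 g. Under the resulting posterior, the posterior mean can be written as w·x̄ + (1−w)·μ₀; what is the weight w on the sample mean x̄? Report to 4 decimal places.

0.9632

For Normal data with known variance σ², a Normal(μ₀, σ₀²) prior on μ is conjugate. Posterior precision = 1/σ₀² + n/σ²; posterior mean is the precision-weighted average of μ₀ and x̄.
σ₀² = 31.78² = 1009.9684, σ² = 17.56² = 308.3536. Prior precision 1/σ₀² = 1/1009.9684; data precision n/σ² = 8/308.3536.
w = (n/σ²)/(1/σ₀² + n/σ²) = n·σ₀²/(σ² + n·σ₀²) = 8·1009.9684/(308.3536 + 8·1009.9684) = 8079.7472/8388.1008 = 0.9632.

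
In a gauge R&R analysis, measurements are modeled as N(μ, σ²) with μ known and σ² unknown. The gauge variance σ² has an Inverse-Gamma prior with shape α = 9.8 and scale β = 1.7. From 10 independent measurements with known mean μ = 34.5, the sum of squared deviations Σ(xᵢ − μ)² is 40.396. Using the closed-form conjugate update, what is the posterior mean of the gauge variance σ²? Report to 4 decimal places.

With known mean μ and an Inverse-Gamma(α, β) prior on σ², the Normal likelihood is conjugate: posterior is Inv-Gamma(α + n/2, β + Σ(xᵢ−μ)²/2).
Posterior: Inv-Gamma(9.8 + 10/2, 1.7 + 40.396/2) = Inv-Gamma(14.80, 21.8980).
E[σ²|data] = β/(α−1) = 21.8980/13.80 = 1.5868.

1.5868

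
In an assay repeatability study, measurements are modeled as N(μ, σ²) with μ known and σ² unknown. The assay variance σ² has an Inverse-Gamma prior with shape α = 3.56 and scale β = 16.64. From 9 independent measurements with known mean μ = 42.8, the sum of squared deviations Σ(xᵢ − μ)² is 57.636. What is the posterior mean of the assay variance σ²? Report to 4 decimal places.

6.4388

With known mean μ and an Inverse-Gamma(α, β) prior on σ², the Normal likelihood is conjugate: posterior is Inv-Gamma(α + n/2, β + Σ(xᵢ−μ)²/2).
Posterior: Inv-Gamma(3.56 + 9/2, 16.64 + 57.636/2) = Inv-Gamma(8.06, 45.4580).
E[σ²|data] = β/(α−1) = 45.4580/7.06 = 6.4388.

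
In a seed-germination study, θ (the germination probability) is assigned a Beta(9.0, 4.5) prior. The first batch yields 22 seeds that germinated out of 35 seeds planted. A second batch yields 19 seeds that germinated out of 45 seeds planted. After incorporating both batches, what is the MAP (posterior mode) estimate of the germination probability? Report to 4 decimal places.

0.5355

The Beta prior is conjugate to a Binomial/Bernoulli likelihood; the update adds successes to α and failures to β.
After batch 1: Beta(9.0+22, 4.5+13) = Beta(31.0, 17.5).
After batch 2: Beta(31.0+19, 17.5+26) = Beta(50.0, 43.5).
Mode of Beta(a,b) for a,b>1 is (a−1)/(a+b−2) = 49.0/91.5 = 0.5355.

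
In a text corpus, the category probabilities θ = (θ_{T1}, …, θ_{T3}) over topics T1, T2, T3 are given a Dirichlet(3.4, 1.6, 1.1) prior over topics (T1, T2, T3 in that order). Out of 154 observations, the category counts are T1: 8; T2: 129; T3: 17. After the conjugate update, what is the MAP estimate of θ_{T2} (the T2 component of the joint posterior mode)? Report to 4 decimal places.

0.8250

The Dirichlet prior is conjugate to the Multinomial likelihood: each posterior αⱼ = prior αⱼ + observed count nⱼ.
Posterior concentration: (11.4, 130.6, 18.1), total = 160.1.
Joint mode component: (α_{T2}−1)/(Σα−K) = 129.6/157.1 = 0.8250.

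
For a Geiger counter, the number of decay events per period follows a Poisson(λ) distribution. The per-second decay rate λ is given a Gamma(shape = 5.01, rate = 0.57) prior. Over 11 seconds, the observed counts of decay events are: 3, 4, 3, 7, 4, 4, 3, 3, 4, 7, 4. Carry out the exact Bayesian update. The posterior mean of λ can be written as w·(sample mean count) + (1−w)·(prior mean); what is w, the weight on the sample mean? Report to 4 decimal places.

0.9507

With a Gamma(shape α, rate β) prior, the Poisson likelihood is conjugate: the posterior is Gamma(α + ΣXᵢ, β + n).
Posterior mean = (α₀+S)/(β₀+n) = [n/(β₀+n)]·(S/n) + [β₀/(β₀+n)]·(α₀/β₀), so only n and β₀ enter the weight.
Weight on data w = n/(β₀+n) = 11/(0.57+11) = 11/11.57 = 0.9507.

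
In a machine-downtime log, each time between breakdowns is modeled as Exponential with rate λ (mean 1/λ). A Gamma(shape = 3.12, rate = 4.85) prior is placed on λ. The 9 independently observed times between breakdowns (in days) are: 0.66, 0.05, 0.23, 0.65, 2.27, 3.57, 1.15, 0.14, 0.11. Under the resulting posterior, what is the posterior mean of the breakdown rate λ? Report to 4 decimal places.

With a Gamma(shape α, rate β) prior on the exponential rate λ, the posterior after n observations with total T = Σxᵢ is Gamma(α+n, β+T).
Sum of observations T = 8.83 days; n = 9.
Posterior: Gamma(3.12+9, 4.85+8.83) = Gamma(12.12, 13.68).
Posterior mean of λ = α/β = 12.12/13.68 = 0.8860.

0.8860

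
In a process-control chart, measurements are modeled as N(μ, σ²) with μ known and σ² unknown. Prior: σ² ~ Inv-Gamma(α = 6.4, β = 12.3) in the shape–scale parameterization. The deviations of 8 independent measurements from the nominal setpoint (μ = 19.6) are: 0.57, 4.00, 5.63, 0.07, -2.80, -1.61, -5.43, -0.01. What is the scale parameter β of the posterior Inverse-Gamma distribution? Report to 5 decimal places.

56.27190

With known mean μ and an Inverse-Gamma(α, β) prior on σ², the Normal likelihood is conjugate: posterior is Inv-Gamma(α + n/2, β + Σ(xᵢ−μ)²/2).
Σ(xᵢ−μ)² = (0.57)² + (4.00)² + (5.63)² + (0.07)² + (-2.80)² + (-1.61)² + (-5.43)² + (-0.01)² = 87.9438.
Posterior: Inv-Gamma(6.4 + 8/2, 12.3 + 87.9438/2) = Inv-Gamma(10.40, 56.27190).
Posterior β = 56.27190.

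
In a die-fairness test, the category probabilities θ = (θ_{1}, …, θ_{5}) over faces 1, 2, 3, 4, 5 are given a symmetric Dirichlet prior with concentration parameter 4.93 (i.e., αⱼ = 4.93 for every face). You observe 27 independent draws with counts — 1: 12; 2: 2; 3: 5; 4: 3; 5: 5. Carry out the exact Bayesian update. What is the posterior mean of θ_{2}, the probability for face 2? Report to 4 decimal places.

The Dirichlet prior is conjugate to the Multinomial likelihood: each posterior αⱼ = prior αⱼ + observed count nⱼ.
Posterior concentration: (16.93, 6.93, 9.93, 7.93, 9.93), total = 51.65.
E[θ_{2}|data] = α_{2}/Σα = 6.93/51.65 = 0.1342.

0.1342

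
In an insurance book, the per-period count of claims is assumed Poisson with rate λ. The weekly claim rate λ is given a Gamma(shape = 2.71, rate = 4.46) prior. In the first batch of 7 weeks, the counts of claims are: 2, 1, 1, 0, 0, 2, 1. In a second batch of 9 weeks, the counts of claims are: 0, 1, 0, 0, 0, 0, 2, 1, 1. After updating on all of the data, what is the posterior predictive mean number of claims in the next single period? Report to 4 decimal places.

0.7190

With a Gamma(shape α, rate β) prior, the Poisson likelihood is conjugate: the posterior is Gamma(α + ΣXᵢ, β + n).
Batch 1: sum of counts S = 7 over n = 7 weeks.
After batch 1: Gamma(α+S, β+n) = Gamma(2.71+7, 4.46+7) = Gamma(9.71, 11.46).
Batch 2: sum of counts S = 5 over n = 9 weeks.
After batch 2: Gamma(α+S, β+n) = Gamma(9.71+5, 11.46+9) = Gamma(14.71, 20.46).
The predictive distribution for one future period is NegBinom with mean α/β = 0.7190.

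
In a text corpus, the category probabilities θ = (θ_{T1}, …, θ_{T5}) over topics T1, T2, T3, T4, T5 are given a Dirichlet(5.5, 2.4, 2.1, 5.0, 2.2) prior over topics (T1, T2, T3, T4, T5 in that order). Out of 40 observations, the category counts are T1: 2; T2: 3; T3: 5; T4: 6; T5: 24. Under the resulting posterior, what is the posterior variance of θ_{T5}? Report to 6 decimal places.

The Dirichlet prior is conjugate to the Multinomial likelihood: each posterior αⱼ = prior αⱼ + observed count nⱼ.
Posterior concentration: (7.5, 5.4, 7.1, 11.0, 26.2), total = 57.2.
Var[θ_j] = α_j(Σα−α_j)/((Σα)²(Σα+1)) = 26.2·31.0/(57.2²·58.2) = 0.004265.

0.004265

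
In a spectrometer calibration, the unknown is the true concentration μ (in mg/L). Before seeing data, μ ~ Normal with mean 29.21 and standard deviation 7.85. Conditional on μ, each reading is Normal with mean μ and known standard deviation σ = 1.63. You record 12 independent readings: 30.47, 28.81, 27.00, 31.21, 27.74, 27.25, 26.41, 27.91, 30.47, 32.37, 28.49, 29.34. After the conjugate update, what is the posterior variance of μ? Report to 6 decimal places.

For Normal data with known variance σ², a Normal(μ₀, σ₀²) prior on μ is conjugate. Posterior precision = 1/σ₀² + n/σ²; posterior mean is the precision-weighted average of μ₀ and x̄.
σ₀² = 7.85² = 61.6225, σ² = 1.63² = 2.6569; σ² + n·σ₀² = 2.6569 + 12·61.6225 = 742.1269.
Posterior precision = 1/σ₀² + n/σ² = 1/61.6225 + 12/2.6569 = (σ² + n·σ₀²)/(σ₀²σ²) = 742.1269/(61.6225·2.6569); posterior variance σₙ² = σ₀²σ²/(σ² + n·σ₀²) = 61.6225·2.6569/742.1269 = 0.220616.

0.220616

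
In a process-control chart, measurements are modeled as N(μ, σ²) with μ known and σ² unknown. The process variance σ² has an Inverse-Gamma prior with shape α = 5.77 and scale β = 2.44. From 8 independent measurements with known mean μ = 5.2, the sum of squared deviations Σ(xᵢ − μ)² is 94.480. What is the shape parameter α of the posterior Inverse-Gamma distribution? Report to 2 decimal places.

With known mean μ and an Inverse-Gamma(α, β) prior on σ², the Normal likelihood is conjugate: posterior is Inv-Gamma(α + n/2, β + Σ(xᵢ−μ)²/2).
Posterior: Inv-Gamma(5.77 + 8/2, 2.44 + 94.480/2) = Inv-Gamma(9.77, 49.6800).
Posterior α = 9.77.

9.77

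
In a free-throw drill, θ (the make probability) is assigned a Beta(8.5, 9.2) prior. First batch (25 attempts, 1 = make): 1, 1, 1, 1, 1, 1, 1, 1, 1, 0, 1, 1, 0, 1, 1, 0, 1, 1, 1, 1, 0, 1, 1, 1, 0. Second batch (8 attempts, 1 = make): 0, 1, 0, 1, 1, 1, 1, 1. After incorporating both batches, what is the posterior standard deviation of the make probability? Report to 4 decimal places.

The Beta prior is conjugate to a Binomial/Bernoulli likelihood; the update adds successes to α and failures to β.
After batch 1: Beta(8.5+20, 9.2+5) = Beta(28.5, 14.2).
After batch 2: Beta(28.5+6, 14.2+2) = Beta(34.5, 16.2).
Var = αβ/((α+β)²(α+β+1)) = 34.5·16.2/(50.7²·51.7) = 0.00420560; SD = √0.00420560 = 0.0649.

0.0649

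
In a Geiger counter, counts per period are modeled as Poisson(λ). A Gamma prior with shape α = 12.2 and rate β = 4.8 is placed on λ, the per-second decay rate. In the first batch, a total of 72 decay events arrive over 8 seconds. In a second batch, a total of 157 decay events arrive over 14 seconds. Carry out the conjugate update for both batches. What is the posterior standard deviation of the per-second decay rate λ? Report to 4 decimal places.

With a Gamma(shape α, rate β) prior, the Poisson likelihood is conjugate: the posterior is Gamma(α + ΣXᵢ, β + n).
After batch 1: Gamma(α+S, β+n) = Gamma(12.2+72, 4.8+8) = Gamma(84.2, 12.8).
After batch 2: Gamma(α+S, β+n) = Gamma(84.2+157, 12.8+14) = Gamma(241.2, 26.8).
SD = √α/β = √241.2/26.8 = 0.5795.

0.5795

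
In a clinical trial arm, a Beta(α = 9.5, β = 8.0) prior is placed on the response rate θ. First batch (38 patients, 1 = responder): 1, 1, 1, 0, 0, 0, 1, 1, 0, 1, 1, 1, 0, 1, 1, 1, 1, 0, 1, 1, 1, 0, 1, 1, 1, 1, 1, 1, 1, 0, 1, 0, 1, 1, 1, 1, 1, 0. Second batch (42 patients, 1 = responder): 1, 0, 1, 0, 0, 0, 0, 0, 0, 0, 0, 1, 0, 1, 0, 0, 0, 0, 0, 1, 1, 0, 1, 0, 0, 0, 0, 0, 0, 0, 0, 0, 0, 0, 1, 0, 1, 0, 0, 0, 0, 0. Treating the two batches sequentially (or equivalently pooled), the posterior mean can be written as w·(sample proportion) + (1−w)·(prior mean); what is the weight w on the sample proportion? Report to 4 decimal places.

The Beta prior is conjugate to a Binomial/Bernoulli likelihood; the update adds successes to α and failures to β.
Total number of patients: n = 38 + 42 = 80.
Posterior mean = (α₀+k)/(α₀+β₀+n) = [n/(α₀+β₀+n)]·(k/n) + [(α₀+β₀)/(α₀+β₀+n)]·α₀/(α₀+β₀), so only n and the prior enter the weight.
The weight on the data is w = n/(α₀+β₀+n) = 80/(9.5+8.0+80) = 80/97.5 = 0.8205.

0.8205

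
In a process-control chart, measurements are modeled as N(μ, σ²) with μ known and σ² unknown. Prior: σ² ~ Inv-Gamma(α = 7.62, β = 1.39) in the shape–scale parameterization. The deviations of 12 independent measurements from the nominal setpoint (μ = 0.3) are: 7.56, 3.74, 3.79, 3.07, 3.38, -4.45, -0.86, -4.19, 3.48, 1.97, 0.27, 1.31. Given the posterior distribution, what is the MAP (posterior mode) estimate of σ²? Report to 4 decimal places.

5.6434

With known mean μ and an Inverse-Gamma(α, β) prior on σ², the Normal likelihood is conjugate: posterior is Inv-Gamma(α + n/2, β + Σ(xᵢ−μ)²/2).
Σ(xᵢ−μ)² = (7.56)² + (3.74)² + (3.79)² + (3.07)² + (3.38)² + (-4.45)² + (-0.86)² + (-4.19)² + (3.48)² + (1.97)² + (0.27)² + (1.31)² = 162.2331.
Posterior: Inv-Gamma(7.62 + 12/2, 1.39 + 162.2331/2) = Inv-Gamma(13.62, 82.50655).
Mode = β/(α+1) = 82.50655/14.62 = 5.6434.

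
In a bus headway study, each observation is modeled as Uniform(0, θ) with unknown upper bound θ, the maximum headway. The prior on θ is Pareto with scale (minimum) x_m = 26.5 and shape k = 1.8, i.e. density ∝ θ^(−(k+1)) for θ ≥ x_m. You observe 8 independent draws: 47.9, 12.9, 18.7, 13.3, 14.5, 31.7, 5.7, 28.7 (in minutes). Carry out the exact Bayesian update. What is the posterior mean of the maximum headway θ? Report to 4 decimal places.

A Pareto(scale x_m, shape k) prior on the upper bound θ of Uniform(0, θ) is conjugate: posterior is Pareto(max(x_m, max xᵢ), k + n).
Sample maximum = 47.9; prior scale x_m = 26.5 → posterior scale = max = 47.9.
Posterior shape = 1.8 + 8 = 9.8.
E[θ|data] = k·x_m/(k−1) = 9.8·47.9/8.8 = 53.3432.

53.3432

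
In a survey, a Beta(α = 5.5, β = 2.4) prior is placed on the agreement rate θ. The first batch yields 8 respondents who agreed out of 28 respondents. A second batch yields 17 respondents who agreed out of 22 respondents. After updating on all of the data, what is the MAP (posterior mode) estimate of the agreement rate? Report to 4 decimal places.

0.5277

The Beta prior is conjugate to a Binomial/Bernoulli likelihood; the update adds successes to α and failures to β.
After batch 1: Beta(5.5+8, 2.4+20) = Beta(13.5, 22.4).
After batch 2: Beta(13.5+17, 22.4+5) = Beta(30.5, 27.4).
Mode of Beta(a,b) for a,b>1 is (a−1)/(a+b−2) = 29.5/55.9 = 0.5277.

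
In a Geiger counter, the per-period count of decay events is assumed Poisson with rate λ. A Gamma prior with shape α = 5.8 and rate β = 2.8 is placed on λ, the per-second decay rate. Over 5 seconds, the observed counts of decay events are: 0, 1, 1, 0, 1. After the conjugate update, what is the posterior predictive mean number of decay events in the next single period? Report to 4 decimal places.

With a Gamma(shape α, rate β) prior, the Poisson likelihood is conjugate: the posterior is Gamma(α + ΣXᵢ, β + n).
Sum of counts S = 3 over n = 5 seconds.
Posterior: Gamma(α+S, β+n) = Gamma(5.8+3, 2.8+5) = Gamma(8.8, 7.8).
The predictive distribution for one future period is NegBinom with mean α/β = 1.1282.

1.1282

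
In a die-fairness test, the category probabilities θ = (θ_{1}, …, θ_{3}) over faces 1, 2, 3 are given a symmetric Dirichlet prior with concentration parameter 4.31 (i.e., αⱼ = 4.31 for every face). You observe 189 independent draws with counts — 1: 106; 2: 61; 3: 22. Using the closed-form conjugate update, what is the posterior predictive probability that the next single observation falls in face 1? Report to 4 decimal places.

The Dirichlet prior is conjugate to the Multinomial likelihood: each posterior αⱼ = prior αⱼ + observed count nⱼ.
Posterior concentration: (110.31, 65.31, 26.31), total = 201.93.
P(next = 1 | data) = α_{1}/Σα = 0.5463.

0.5463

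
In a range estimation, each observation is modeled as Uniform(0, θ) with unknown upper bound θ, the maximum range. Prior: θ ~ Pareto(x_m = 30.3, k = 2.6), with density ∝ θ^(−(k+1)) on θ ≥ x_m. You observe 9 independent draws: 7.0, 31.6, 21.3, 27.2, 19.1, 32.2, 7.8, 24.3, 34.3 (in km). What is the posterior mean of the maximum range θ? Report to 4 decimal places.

A Pareto(scale x_m, shape k) prior on the upper bound θ of Uniform(0, θ) is conjugate: posterior is Pareto(max(x_m, max xᵢ), k + n).
Sample maximum = 34.3; prior scale x_m = 30.3 → posterior scale = max = 34.3.
Posterior shape = 2.6 + 9 = 11.6.
E[θ|data] = k·x_m/(k−1) = 11.6·34.3/10.6 = 37.5358.

37.5358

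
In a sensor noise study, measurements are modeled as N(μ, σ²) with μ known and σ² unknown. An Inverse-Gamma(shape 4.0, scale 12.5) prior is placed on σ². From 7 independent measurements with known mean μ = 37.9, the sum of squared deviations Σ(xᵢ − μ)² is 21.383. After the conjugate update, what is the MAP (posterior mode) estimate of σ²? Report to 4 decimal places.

With known mean μ and an Inverse-Gamma(α, β) prior on σ², the Normal likelihood is conjugate: posterior is Inv-Gamma(α + n/2, β + Σ(xᵢ−μ)²/2).
Posterior: Inv-Gamma(4.0 + 7/2, 12.5 + 21.383/2) = Inv-Gamma(7.50, 23.1915).
Mode = β/(α+1) = 23.1915/8.50 = 2.7284.

2.7284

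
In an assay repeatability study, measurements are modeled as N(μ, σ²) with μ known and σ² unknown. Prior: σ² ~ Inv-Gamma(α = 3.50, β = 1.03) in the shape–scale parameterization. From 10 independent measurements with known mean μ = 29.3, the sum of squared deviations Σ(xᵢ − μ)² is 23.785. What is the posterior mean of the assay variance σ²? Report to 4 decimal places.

1.7230

With known mean μ and an Inverse-Gamma(α, β) prior on σ², the Normal likelihood is conjugate: posterior is Inv-Gamma(α + n/2, β + Σ(xᵢ−μ)²/2).
Posterior: Inv-Gamma(3.50 + 10/2, 1.03 + 23.785/2) = Inv-Gamma(8.50, 12.9225).
E[σ²|data] = β/(α−1) = 12.9225/7.50 = 1.7230.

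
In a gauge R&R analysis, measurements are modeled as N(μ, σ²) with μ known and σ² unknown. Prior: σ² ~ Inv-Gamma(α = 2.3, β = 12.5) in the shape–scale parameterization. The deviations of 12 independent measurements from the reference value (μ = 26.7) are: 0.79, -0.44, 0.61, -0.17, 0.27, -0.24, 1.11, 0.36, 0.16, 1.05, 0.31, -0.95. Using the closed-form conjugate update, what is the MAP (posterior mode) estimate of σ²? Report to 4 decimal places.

With known mean μ and an Inverse-Gamma(α, β) prior on σ², the Normal likelihood is conjugate: posterior is Inv-Gamma(α + n/2, β + Σ(xᵢ−μ)²/2).
Σ(xᵢ−μ)² = (0.79)² + (-0.44)² + (0.61)² + (-0.17)² + (0.27)² + (-0.24)² + (1.11)² + (0.36)² + (0.16)² + (1.05)² + (0.31)² + (-0.95)² = 4.8376.
Posterior: Inv-Gamma(2.3 + 12/2, 12.5 + 4.8376/2) = Inv-Gamma(8.30, 14.91880).
Mode = β/(α+1) = 14.91880/9.30 = 1.6042.

1.6042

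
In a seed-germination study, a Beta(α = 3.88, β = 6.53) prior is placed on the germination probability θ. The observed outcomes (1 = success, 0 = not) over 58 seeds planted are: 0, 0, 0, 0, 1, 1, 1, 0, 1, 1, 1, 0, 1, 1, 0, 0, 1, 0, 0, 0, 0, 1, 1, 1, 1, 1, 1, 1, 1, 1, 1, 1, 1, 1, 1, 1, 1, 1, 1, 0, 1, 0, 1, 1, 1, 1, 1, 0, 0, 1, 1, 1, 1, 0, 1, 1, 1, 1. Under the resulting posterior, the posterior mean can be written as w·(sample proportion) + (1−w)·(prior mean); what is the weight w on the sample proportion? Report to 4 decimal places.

The Beta prior is conjugate to a Binomial/Bernoulli likelihood; the update adds successes to α and failures to β.
Posterior mean = (α₀+k)/(α₀+β₀+n) = [n/(α₀+β₀+n)]·(k/n) + [(α₀+β₀)/(α₀+β₀+n)]·α₀/(α₀+β₀), so only n and the prior enter the weight.
The weight on the data is w = n/(α₀+β₀+n) = 58/(3.88+6.53+58) = 58/68.41 = 0.8478.

0.8478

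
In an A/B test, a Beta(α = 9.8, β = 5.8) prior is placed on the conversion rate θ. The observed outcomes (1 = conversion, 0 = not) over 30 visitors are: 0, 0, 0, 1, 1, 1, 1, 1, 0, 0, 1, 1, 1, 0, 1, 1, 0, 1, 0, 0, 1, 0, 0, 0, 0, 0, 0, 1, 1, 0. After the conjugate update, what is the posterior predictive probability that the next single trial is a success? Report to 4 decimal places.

The Beta prior is conjugate to a Binomial/Bernoulli likelihood; the update adds successes to α and failures to β.
Posterior: Beta(α+k, β+n−k) = Beta(9.8+14, 5.8+16) = Beta(23.8, 21.8).
For a single future Bernoulli trial, P(success | data) = α/(α+β) = 0.5219.

0.5219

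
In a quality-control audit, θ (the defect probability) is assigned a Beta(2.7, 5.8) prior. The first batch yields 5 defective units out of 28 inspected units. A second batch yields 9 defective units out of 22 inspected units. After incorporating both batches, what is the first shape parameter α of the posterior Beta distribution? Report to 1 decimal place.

16.7

The Beta prior is conjugate to a Binomial/Bernoulli likelihood; the update adds successes to α and failures to β.
After batch 1: Beta(2.7+5, 5.8+23) = Beta(7.7, 28.8).
After batch 2: Beta(7.7+9, 28.8+13) = Beta(16.7, 41.8).
Posterior α = 16.7.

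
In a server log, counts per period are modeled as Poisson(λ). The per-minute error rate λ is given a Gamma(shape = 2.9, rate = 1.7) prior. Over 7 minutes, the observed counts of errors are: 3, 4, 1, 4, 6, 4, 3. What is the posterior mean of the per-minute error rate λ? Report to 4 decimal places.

3.2069

With a Gamma(shape α, rate β) prior, the Poisson likelihood is conjugate: the posterior is Gamma(α + ΣXᵢ, β + n).
Sum of counts S = 25 over n = 7 minutes.
Posterior: Gamma(α+S, β+n) = Gamma(2.9+25, 1.7+7) = Gamma(27.9, 8.7).
Posterior mean = α/β = 27.9/8.7 = 3.2069.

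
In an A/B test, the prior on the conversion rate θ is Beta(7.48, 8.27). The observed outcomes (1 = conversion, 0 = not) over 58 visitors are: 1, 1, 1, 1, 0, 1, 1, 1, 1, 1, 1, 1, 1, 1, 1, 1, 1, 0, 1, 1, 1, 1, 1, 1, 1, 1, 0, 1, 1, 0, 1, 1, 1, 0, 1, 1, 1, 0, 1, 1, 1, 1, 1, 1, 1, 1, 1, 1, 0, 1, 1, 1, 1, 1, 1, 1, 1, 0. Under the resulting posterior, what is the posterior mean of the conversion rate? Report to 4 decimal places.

The Beta prior is conjugate to a Binomial/Bernoulli likelihood; the update adds successes to α and failures to β.
Posterior: Beta(α+k, β+n−k) = Beta(7.48+50, 8.27+8) = Beta(57.48, 16.27).
Posterior mean = α/(α+β) = 57.48/73.75 = 0.7794.

0.7794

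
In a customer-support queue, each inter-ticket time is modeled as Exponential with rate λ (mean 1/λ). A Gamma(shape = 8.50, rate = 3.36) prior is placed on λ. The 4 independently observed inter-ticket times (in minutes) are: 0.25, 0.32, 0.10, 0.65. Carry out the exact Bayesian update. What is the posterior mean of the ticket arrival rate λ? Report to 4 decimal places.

2.6709

With a Gamma(shape α, rate β) prior on the exponential rate λ, the posterior after n observations with total T = Σxᵢ is Gamma(α+n, β+T).
Sum of observations T = 1.32 minutes; n = 4.
Posterior: Gamma(8.50+4, 3.36+1.32) = Gamma(12.50, 4.68).
Posterior mean of λ = α/β = 12.50/4.68 = 2.6709.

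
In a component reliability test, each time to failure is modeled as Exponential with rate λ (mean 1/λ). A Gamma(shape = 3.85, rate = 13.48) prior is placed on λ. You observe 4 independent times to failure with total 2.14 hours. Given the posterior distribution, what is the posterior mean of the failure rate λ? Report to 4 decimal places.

0.5026

With a Gamma(shape α, rate β) prior on the exponential rate λ, the posterior after n observations with total T = Σxᵢ is Gamma(α+n, β+T).
Posterior: Gamma(3.85+4, 13.48+2.14) = Gamma(7.85, 15.62).
Posterior mean of λ = α/β = 7.85/15.62 = 0.5026.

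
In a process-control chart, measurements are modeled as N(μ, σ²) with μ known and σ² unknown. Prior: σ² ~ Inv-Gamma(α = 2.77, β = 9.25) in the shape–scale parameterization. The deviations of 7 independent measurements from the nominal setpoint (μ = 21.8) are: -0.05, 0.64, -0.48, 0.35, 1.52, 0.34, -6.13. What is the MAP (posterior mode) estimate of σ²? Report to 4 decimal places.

4.0762

With known mean μ and an Inverse-Gamma(α, β) prior on σ², the Normal likelihood is conjugate: posterior is Inv-Gamma(α + n/2, β + Σ(xᵢ−μ)²/2).
Σ(xᵢ−μ)² = (-0.05)² + (0.64)² + (-0.48)² + (0.35)² + (1.52)² + (0.34)² + (-6.13)² = 40.7679.
Posterior: Inv-Gamma(2.77 + 7/2, 9.25 + 40.7679/2) = Inv-Gamma(6.27, 29.63395).
Mode = β/(α+1) = 29.63395/7.27 = 4.0762.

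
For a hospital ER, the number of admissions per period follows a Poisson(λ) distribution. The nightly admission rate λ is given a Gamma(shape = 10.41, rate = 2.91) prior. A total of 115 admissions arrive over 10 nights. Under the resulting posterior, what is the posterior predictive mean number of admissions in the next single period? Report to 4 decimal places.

9.7142

With a Gamma(shape α, rate β) prior, the Poisson likelihood is conjugate: the posterior is Gamma(α + ΣXᵢ, β + n).
Posterior: Gamma(α+S, β+n) = Gamma(10.41+115, 2.91+10) = Gamma(125.41, 12.91).
The predictive distribution for one future period is NegBinom with mean α/β = 9.7142.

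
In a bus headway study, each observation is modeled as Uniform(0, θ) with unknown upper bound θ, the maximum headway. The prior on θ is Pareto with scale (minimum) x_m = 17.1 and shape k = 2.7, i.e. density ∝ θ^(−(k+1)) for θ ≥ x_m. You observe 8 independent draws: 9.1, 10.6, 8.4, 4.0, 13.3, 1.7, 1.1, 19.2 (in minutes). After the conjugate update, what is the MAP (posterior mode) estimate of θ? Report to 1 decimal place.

19.2

A Pareto(scale x_m, shape k) prior on the upper bound θ of Uniform(0, θ) is conjugate: posterior is Pareto(max(x_m, max xᵢ), k + n).
Sample maximum = 19.2; prior scale x_m = 17.1 → posterior scale = max = 19.2.
Posterior shape = 2.7 + 8 = 10.7.
The Pareto density is decreasing on [x_m, ∞), so the mode is x_m = 19.2.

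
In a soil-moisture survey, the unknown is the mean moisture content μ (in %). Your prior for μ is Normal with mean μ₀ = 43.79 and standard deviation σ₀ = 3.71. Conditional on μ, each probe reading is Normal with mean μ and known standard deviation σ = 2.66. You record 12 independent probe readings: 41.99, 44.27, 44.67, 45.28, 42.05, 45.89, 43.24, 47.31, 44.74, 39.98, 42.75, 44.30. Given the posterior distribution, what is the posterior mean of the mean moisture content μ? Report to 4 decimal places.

For Normal data with known variance σ², a Normal(μ₀, σ₀²) prior on μ is conjugate. Posterior precision = 1/σ₀² + n/σ²; posterior mean is the precision-weighted average of μ₀ and x̄.
Σxᵢ = 41.99 + 44.27 + 44.67 + 45.28 + 42.05 + 45.89 + 43.24 + 47.31 + 44.74 + 39.98 + 42.75 + 44.30 = 526.47, so n·x̄ = 526.47.
σ₀² = 3.71² = 13.7641, σ² = 2.66² = 7.0756; σ² + n·σ₀² = 7.0756 + 12·13.7641 = 172.2448.
Posterior mean = (μ₀/σ₀² + n·x̄/σ²)/(1/σ₀² + n/σ²) = (σ²·μ₀ + σ₀²·n·x̄)/(σ² + n·σ₀²) = (7.0756·43.79 + 13.7641·526.47)/172.2448 = 7556.226251/172.2448 = 43.8691.

43.8691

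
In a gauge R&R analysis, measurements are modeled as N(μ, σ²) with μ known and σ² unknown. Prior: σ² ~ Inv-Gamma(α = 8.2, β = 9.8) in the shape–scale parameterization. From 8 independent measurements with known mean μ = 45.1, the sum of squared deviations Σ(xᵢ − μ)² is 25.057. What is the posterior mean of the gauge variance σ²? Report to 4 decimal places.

With known mean μ and an Inverse-Gamma(α, β) prior on σ², the Normal likelihood is conjugate: posterior is Inv-Gamma(α + n/2, β + Σ(xᵢ−μ)²/2).
Posterior: Inv-Gamma(8.2 + 8/2, 9.8 + 25.057/2) = Inv-Gamma(12.20, 22.3285).
E[σ²|data] = β/(α−1) = 22.3285/11.20 = 1.9936.

1.9936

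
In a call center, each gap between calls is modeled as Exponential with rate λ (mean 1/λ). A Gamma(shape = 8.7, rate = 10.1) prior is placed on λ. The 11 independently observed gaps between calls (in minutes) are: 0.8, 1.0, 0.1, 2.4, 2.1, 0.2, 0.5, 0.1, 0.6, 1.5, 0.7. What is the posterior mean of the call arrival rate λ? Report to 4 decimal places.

0.9801

With a Gamma(shape α, rate β) prior on the exponential rate λ, the posterior after n observations with total T = Σxᵢ is Gamma(α+n, β+T).
Sum of observations T = 10.0 minutes; n = 11.
Posterior: Gamma(8.7+11, 10.1+10.0) = Gamma(19.7, 20.1).
Posterior mean of λ = α/β = 19.7/20.1 = 0.9801.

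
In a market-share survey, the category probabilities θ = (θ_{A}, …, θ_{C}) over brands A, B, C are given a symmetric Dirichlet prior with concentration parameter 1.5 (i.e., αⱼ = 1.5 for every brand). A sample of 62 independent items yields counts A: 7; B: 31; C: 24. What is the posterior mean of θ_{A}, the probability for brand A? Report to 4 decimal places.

0.1278

The Dirichlet prior is conjugate to the Multinomial likelihood: each posterior αⱼ = prior αⱼ + observed count nⱼ.
Posterior concentration: (8.5, 32.5, 25.5), total = 66.5.
E[θ_{A}|data] = α_{A}/Σα = 8.5/66.5 = 0.1278.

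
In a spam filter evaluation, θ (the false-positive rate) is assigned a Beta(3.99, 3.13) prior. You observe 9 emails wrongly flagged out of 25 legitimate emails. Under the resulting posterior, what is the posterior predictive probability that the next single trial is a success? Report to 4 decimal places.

0.4044

The Beta prior is conjugate to a Binomial/Bernoulli likelihood; the update adds successes to α and failures to β.
Posterior: Beta(α+k, β+n−k) = Beta(3.99+9, 3.13+16) = Beta(12.99, 19.13).
For a single future Bernoulli trial, P(success | data) = α/(α+β) = 0.4044.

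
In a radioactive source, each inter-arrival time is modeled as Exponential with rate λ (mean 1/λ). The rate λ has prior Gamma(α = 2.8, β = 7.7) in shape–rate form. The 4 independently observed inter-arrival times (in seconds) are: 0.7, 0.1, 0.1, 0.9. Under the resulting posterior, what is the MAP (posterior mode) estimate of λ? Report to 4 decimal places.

0.6105

With a Gamma(shape α, rate β) prior on the exponential rate λ, the posterior after n observations with total T = Σxᵢ is Gamma(α+n, β+T).
Sum of observations T = 1.8 seconds; n = 4.
Posterior: Gamma(2.8+4, 7.7+1.8) = Gamma(6.8, 9.5).
Mode = (α−1)/β = 0.6105.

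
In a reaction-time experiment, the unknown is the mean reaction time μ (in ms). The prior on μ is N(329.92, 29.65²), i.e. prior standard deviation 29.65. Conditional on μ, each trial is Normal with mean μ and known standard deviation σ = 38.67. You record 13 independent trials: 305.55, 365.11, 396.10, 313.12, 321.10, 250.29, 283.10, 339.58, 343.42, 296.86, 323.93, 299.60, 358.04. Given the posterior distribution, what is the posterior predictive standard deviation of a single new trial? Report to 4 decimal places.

39.9636

For Normal data with known variance σ², a Normal(μ₀, σ₀²) prior on μ is conjugate. Posterior precision = 1/σ₀² + n/σ²; posterior mean is the precision-weighted average of μ₀ and x̄.
σ₀² = 29.65² = 879.1225, σ² = 38.67² = 1495.3689; σ² + n·σ₀² = 1495.3689 + 13·879.1225 = 12923.9614.
Posterior precision = 1/σ₀² + n/σ² = 1/879.1225 + 13/1495.3689 = (σ² + n·σ₀²)/(σ₀²σ²) = 12923.9614/(879.1225·1495.3689); posterior variance σₙ² = σ₀²σ²/(σ² + n·σ₀²) = 879.1225·1495.3689/12923.9614 = 101.719001.
Predictive variance for one new observation = σₙ² + σ² = 879.1225·1495.3689/12923.9614 + 1495.3689 = σ²·(σ₀² + 12923.9614)/12923.9614 = 1495.3689·13803.0839/12923.9614 = 1597.087901; SD = √(1495.3689·13803.0839/12923.9614) = 39.9636.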